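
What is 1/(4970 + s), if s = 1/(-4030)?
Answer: 4030/20029099 ≈ 0.00020121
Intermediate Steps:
s = -1/4030 ≈ -0.00024814
1/(4970 + s) = 1/(4970 - 1/4030) = 1/(20029099/4030) = 4030/20029099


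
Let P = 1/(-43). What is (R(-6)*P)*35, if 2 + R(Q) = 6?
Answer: -140/43 ≈ -3.2558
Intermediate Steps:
P = -1/43 ≈ -0.023256
R(Q) = 4 (R(Q) = -2 + 6 = 4)
(R(-6)*P)*35 = (4*(-1/43))*35 = -4/43*35 = -140/43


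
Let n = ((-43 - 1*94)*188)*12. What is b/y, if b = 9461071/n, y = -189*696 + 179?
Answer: 9461071/40601243280 ≈ 0.00023302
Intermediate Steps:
n = -309072 (n = ((-43 - 94)*188)*12 = -137*188*12 = -25756*12 = -309072)
y = -131365 (y = -131544 + 179 = -131365)
b = -9461071/309072 (b = 9461071/(-309072) = 9461071*(-1/309072) = -9461071/309072 ≈ -30.611)
b/y = -9461071/309072/(-131365) = -9461071/309072*(-1/131365) = 9461071/40601243280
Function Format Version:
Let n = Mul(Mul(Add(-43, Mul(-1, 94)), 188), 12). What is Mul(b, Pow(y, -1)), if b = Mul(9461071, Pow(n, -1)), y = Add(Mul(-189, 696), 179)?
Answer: Rational(9461071, 40601243280) ≈ 0.00023302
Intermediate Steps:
n = -309072 (n = Mul(Mul(Add(-43, -94), 188), 12) = Mul(Mul(-137, 188), 12) = Mul(-25756, 12) = -309072)
y = -131365 (y = Add(-131544, 179) = -131365)
b = Rational(-9461071, 309072) (b = Mul(9461071, Pow(-309072, -1)) = Mul(9461071, Rational(-1, 309072)) = Rational(-9461071, 309072) ≈ -30.611)
Mul(b, Pow(y, -1)) = Mul(Rational(-9461071, 309072), Pow(-131365, -1)) = Mul(Rational(-9461071, 309072), Rational(-1, 131365)) = Rational(9461071, 40601243280)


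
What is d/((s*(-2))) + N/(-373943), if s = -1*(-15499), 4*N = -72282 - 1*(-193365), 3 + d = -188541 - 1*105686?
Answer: 218173832363/23182970228 ≈ 9.4109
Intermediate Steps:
d = -294230 (d = -3 + (-188541 - 1*105686) = -3 + (-188541 - 105686) = -3 - 294227 = -294230)
N = 121083/4 (N = (-72282 - 1*(-193365))/4 = (-72282 + 193365)/4 = (1/4)*121083 = 121083/4 ≈ 30271.)
s = 15499
d/((s*(-2))) + N/(-373943) = -294230/(15499*(-2)) + (121083/4)/(-373943) = -294230/(-30998) + (121083/4)*(-1/373943) = -294230*(-1/30998) - 121083/1495772 = 147115/15499 - 121083/1495772 = 218173832363/23182970228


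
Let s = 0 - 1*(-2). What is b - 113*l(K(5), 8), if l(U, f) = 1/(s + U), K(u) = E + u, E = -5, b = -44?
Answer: -201/2 ≈ -100.50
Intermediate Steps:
s = 2 (s = 0 + 2 = 2)
K(u) = -5 + u
l(U, f) = 1/(2 + U)
b - 113*l(K(5), 8) = -44 - 113/(2 + (-5 + 5)) = -44 - 113/(2 + 0) = -44 - 113/2 = -201/2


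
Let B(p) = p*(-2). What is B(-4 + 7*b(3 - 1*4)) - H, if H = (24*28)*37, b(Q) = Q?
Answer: -24842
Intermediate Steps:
H = 24864 (H = 672*37 = 24864)
B(p) = -2*p
B(-4 + 7*b(3 - 1*4)) - H = -2*(-4 + 7*(3 - 1*4)) - 1*24864 = -2*(-4 + 7*(3 - 4)) - 24864 = -2*(-4 + 7*(-1)) - 24864 = -2*(-4 - 7) - 24864 = -2*(-11) - 24864 = 22 - 24864 = -24842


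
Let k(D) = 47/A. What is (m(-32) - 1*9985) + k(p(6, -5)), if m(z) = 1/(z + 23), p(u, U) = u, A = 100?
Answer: -8986177/900 ≈ -9984.6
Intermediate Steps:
k(D) = 47/100
m(z) = 1/(23 + z)
(m(-32) - 1*9985) + k(p(6, -5)) = (1/(23 - 32) - 1*9985) + 47/100 = (1/(-9) - 9985) + 47/100 = (-⅑ - 9985) + 47/100 = -89866/9 + 47/100 = -8986177/900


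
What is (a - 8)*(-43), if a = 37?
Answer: -1247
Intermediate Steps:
(a - 8)*(-43) = (37 - 8)*(-43) = 29*(-43) = -1247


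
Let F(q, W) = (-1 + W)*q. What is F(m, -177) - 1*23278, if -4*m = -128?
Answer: -28974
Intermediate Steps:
m = 32 (m = -¼*(-128) = 32)
F(q, W) = q*(-1 + W)
F(m, -177) - 1*23278 = 32*(-1 - 177) - 1*23278 = 32*(-178) - 23278 = -5696 - 23278 = -28974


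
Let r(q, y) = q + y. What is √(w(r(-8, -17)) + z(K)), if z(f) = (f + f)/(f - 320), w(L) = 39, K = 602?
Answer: √860241/141 ≈ 6.5780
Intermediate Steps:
z(f) = 2*f/(-320 + f) (z(f) = (2*f)/(-320 + f) = 2*f/(-320 + f))
√(w(r(-8, -17)) + z(K)) = √(39 + 2*602/(-320 + 602)) = √(39 + 2*602/282) = √(39 + 2*602*(1/282)) = √(39 + 602/141) = √(6101/141) = √860241/141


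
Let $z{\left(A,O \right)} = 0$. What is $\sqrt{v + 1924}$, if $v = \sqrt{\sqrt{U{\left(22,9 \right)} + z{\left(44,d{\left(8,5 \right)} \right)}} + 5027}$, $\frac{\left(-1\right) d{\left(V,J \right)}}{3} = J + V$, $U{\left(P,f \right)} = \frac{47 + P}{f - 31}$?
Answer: $\frac{\sqrt{931216 + 22 \sqrt{22} \sqrt{110594 + i \sqrt{1518}}}}{22} \approx 44.664 + 0.00013981 i$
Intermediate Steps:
$U{\left(P,f \right)} = \frac{47 + P}{-31 + f}$
$d{\left(V,J \right)} = - 3 J - 3 V$ ($d{\left(V,J \right)} = - 3 \left(J + V\right) = - 3 J - 3 V$)
$v = \sqrt{5027 + \frac{i \sqrt{1518}}{22}}$ ($v = \sqrt{\sqrt{\frac{47 + 22}{-31 + 9} + 0} + 5027} = \sqrt{\sqrt{\frac{1}{-22} \cdot 69 + 0} + 5027} = \sqrt{\sqrt{\left(- \frac{1}{22}\right) 69 + 0} + 5027} = \sqrt{\sqrt{- \frac{69}{22} + 0} + 5027} = \sqrt{\sqrt{- \frac{69}{22}} + 5027} = \sqrt{\frac{i \sqrt{1518}}{22} + 5027} = \sqrt{5027 + \frac{i \sqrt{1518}}{22}} \approx 70.901 + 0.012 i$)
$\sqrt{v + 1924} = \sqrt{\frac{\sqrt{2433068 + 22 i \sqrt{1518}}}{22} + 1924} = \sqrt{1924 + \frac{\sqrt{2433068 + 22 i \sqrt{1518}}}{22}}$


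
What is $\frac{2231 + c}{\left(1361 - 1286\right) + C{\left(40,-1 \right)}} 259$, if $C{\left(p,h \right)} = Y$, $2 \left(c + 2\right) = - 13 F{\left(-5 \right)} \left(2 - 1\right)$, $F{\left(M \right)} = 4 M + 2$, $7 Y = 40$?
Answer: $\frac{4253298}{565} \approx 7528.0$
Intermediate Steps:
$Y = \frac{40}{7}$ ($Y = \frac{1}{7} \cdot 40 = \frac{40}{7} \approx 5.7143$)
$F{\left(M \right)} = 2 + 4 M$
$c = 115$ ($c = -2 + \frac{- 13 \left(2 + 4 \left(-5\right)\right) \left(2 - 1\right)}{2} = -2 + \frac{- 13 \left(2 - 20\right) 1}{2} = -2 + \frac{\left(-13\right) \left(-18\right) 1}{2} = -2 + \frac{234 \cdot 1}{2} = -2 + \frac{1}{2} \cdot 234 = -2 + 117 = 115$)
$C{\left(p,h \right)} = \frac{40}{7}$
$\frac{2231 + c}{\left(1361 - 1286\right) + C{\left(40,-1 \right)}} 259 = \frac{2231 + 115}{\left(1361 - 1286\right) + \frac{40}{7}} \cdot 259 = \frac{2346}{\left(1361 - 1286\right) + \frac{40}{7}} \cdot 259 = \frac{2346}{75 + \frac{40}{7}} \cdot 259 = \frac{2346}{\frac{565}{7}} \cdot 259 = 2346 \cdot \frac{7}{565} \cdot 259 = \frac{16422}{565} \cdot 259 = \frac{4253298}{565}$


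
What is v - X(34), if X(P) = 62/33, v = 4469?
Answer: 147415/33 ≈ 4467.1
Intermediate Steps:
X(P) = 62/33 (X(P) = 62*(1/33) = 62/33)
v - X(34) = 4469 - 1*62/33 = 4469 - 62/33 = 147415/33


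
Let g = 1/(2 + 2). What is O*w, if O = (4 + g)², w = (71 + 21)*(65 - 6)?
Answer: 392173/4 ≈ 98043.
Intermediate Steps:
g = ¼ (g = 1/4 = ¼ ≈ 0.25000)
w = 5428 (w = 92*59 = 5428)
O = 289/16 (O = (4 + ¼)² = (17/4)² = 289/16 ≈ 18.063)
O*w = (289/16)*5428 = 392173/4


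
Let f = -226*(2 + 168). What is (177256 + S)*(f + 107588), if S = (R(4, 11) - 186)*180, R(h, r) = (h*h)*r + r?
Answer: 12272893248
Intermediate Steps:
f = -38420 (f = -226*170 = -38420)
R(h, r) = r + r*h**2 (R(h, r) = h**2*r + r = r*h**2 + r = r + r*h**2)
S = 180 (S = (11*(1 + 4**2) - 186)*180 = (11*(1 + 16) - 186)*180 = (11*17 - 186)*180 = (187 - 186)*180 = 1*180 = 180)
(177256 + S)*(f + 107588) = (177256 + 180)*(-38420 + 107588) = 177436*69168 = 12272893248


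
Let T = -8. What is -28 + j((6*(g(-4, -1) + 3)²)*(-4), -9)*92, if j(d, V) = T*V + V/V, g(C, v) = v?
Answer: 6688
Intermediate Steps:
j(d, V) = 1 - 8*V (j(d, V) = -8*V + V/V = -8*V + 1 = 1 - 8*V)
-28 + j((6*(g(-4, -1) + 3)²)*(-4), -9)*92 = -28 + (1 - 8*(-9))*92 = -28 + (1 + 72)*92 = -28 + 73*92 = -28 + 6716 = 6688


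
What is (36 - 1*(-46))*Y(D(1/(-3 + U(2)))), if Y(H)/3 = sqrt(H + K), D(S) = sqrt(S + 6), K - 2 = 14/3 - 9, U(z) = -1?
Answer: 41*sqrt(-84 + 18*sqrt(23)) ≈ 62.516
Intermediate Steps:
K = -7/3 (K = 2 + (14/3 - 9) = 2 - 13/3 = -7/3 ≈ -2.3333)
D(S) = sqrt(6 + S)
Y(H) = 3*sqrt(-7/3 + H) (Y(H) = 3*sqrt(H - 7/3) = 3*sqrt(-7/3 + H))
(36 - 1*(-46))*Y(D(1/(-3 + U(2)))) = (36 - 1*(-46))*sqrt(-21 + 9*sqrt(6 + 1/(-3 - 1))) = (36 + 46)*sqrt(-21 + 9*sqrt(6 + 1/(-4))) = 82*sqrt(-21 + 9*sqrt(6 - 1/4)) = 82*sqrt(-21 + 9*sqrt(23/4)) = 82*sqrt(-21 + 9*(sqrt(23)/2)) = 82*sqrt(-21 + 9*sqrt(23)/2)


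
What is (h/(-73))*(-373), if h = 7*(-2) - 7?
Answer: -7833/73 ≈ -107.30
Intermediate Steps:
h = -21 (h = -14 - 7 = -21)
(h/(-73))*(-373) = -21/(-73)*(-373) = -21*(-1/73)*(-373) = (21/73)*(-373) = -7833/73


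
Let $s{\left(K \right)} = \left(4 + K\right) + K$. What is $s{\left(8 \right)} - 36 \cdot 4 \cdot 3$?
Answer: $-412$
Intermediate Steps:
$s{\left(K \right)} = 4 + 2 K$
$s{\left(8 \right)} - 36 \cdot 4 \cdot 3 = \left(4 + 2 \cdot 8\right) - 36 \cdot 4 \cdot 3 = \left(4 + 16\right) - 432 = 20 - 432 = -412$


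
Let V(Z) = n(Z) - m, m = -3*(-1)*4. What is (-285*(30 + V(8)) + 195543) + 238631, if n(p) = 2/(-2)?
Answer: 429329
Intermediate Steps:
n(p) = -1 (n(p) = 2*(-1/2) = -1)
m = 12 (m = 3*4 = 12)
V(Z) = -13 (V(Z) = -1 - 1*12 = -1 - 12 = -13)
(-285*(30 + V(8)) + 195543) + 238631 = (-285*(30 - 13) + 195543) + 238631 = (-285*17 + 195543) + 238631 = (-4845 + 195543) + 238631 = 190698 + 238631 = 429329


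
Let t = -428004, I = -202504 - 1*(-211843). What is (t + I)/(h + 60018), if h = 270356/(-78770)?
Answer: -16489121025/2363673752 ≈ -6.9761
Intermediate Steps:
h = -135178/39385 (h = 270356*(-1/78770) = -135178/39385 ≈ -3.4322)
I = 9339 (I = -202504 + 211843 = 9339)
(t + I)/(h + 60018) = (-428004 + 9339)/(-135178/39385 + 60018) = -418665/2363673752/39385 = -418665*39385/2363673752 = -16489121025/2363673752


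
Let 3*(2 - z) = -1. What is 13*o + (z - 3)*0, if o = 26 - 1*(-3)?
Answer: 377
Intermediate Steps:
z = 7/3 (z = 2 - ⅓*(-1) = 2 + ⅓ = 7/3 ≈ 2.3333)
o = 29 (o = 26 + 3 = 29)
13*o + (z - 3)*0 = 13*29 + (7/3 - 3)*0 = 377 - ⅔*0 = 377 + 0 = 377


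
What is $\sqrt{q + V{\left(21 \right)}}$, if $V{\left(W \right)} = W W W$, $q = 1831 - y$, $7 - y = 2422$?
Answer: $\sqrt{13507} \approx 116.22$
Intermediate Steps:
$y = -2415$ ($y = 7 - 2422 = -2415$)
$q = 4246$ ($q = 1831 - -2415 = 1831 + 2415 = 4246$)
$V{\left(W \right)} = W^{3}$ ($V{\left(W \right)} = W^{2} W = W^{3}$)
$\sqrt{q + V{\left(21 \right)}} = \sqrt{4246 + 21^{3}} = \sqrt{4246 + 9261} = \sqrt{13507}$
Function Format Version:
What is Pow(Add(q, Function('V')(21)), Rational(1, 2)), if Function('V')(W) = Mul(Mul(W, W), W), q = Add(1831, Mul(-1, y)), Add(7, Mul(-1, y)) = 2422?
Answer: Pow(13507, Rational(1, 2)) ≈ 116.22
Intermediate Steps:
y = -2415 (y = Add(7, Mul(-1, 2422)) = Add(7, -2422) = -2415)
q = 4246 (q = Add(1831, Mul(-1, -2415)) = Add(1831, 2415) = 4246)
Function('V')(W) = Pow(W, 3) (Function('V')(W) = Mul(Pow(W, 2), W) = Pow(W, 3))
Pow(Add(q, Function('V')(21)), Rational(1, 2)) = Pow(Add(4246, Pow(21, 3)), Rational(1, 2)) = Pow(Add(4246, 9261), Rational(1, 2)) = Pow(13507, Rational(1, 2))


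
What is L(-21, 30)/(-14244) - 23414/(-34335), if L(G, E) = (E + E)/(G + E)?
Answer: 3085927/4528405 ≈ 0.68146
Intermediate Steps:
L(G, E) = 2*E/(E + G) (L(G, E) = (2*E)/(E + G) = 2*E/(E + G))
L(-21, 30)/(-14244) - 23414/(-34335) = (2*30/(30 - 21))/(-14244) - 23414/(-34335) = (2*30/9)*(-1/14244) - 23414*(-1/34335) = (2*30*(1/9))*(-1/14244) + 23414/34335 = (20/3)*(-1/14244) + 23414/34335 = -5/10683 + 23414/34335 = 3085927/4528405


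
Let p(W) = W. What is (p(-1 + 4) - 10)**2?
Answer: 49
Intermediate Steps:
(p(-1 + 4) - 10)**2 = ((-1 + 4) - 10)**2 = (3 - 10)**2 = (-7)**2 = 49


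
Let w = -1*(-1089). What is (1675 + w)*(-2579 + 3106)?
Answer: 1456628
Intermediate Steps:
w = 1089
(1675 + w)*(-2579 + 3106) = (1675 + 1089)*(-2579 + 3106) = 2764*527 = 1456628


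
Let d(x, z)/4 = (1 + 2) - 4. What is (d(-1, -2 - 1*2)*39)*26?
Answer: -4056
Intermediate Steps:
d(x, z) = -4 (d(x, z) = 4*((1 + 2) - 4) = 4*(3 - 4) = 4*(-1) = -4)
(d(-1, -2 - 1*2)*39)*26 = -4*39*26 = -156*26 = -4056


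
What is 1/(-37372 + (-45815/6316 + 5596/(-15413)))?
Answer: -97348508/3638849931907 ≈ -2.6753e-5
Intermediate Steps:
1/(-37372 + (-45815/6316 + 5596/(-15413))) = 1/(-37372 + (-45815*1/6316 + 5596*(-1/15413))) = 1/(-37372 + (-45815/6316 - 5596/15413)) = 1/(-37372 - 741490931/97348508) = 1/(-3638849931907/97348508) = -97348508/3638849931907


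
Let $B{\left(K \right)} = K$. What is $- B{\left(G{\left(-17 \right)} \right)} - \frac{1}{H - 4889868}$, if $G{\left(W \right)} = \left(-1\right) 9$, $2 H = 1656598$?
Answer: $\frac{36554122}{4061569} \approx 9.0$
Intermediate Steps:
$H = 828299$ ($H = \frac{1}{2} \cdot 1656598 = 828299$)
$G{\left(W \right)} = -9$
$- B{\left(G{\left(-17 \right)} \right)} - \frac{1}{H - 4889868} = \left(-1\right) \left(-9\right) - \frac{1}{828299 - 4889868} = 9 - \frac{1}{-4061569} = 9 - - \frac{1}{4061569} = 9 + \frac{1}{4061569} = \frac{36554122}{4061569}$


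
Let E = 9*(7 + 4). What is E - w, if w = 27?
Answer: 72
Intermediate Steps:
E = 99 (E = 9*11 = 99)
E - w = 99 - 1*27 = 99 - 27 = 72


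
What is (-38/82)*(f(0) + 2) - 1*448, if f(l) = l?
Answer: -18406/41 ≈ -448.93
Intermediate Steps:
(-38/82)*(f(0) + 2) - 1*448 = (-38/82)*(0 + 2) - 1*448 = -38*1/82*2 - 448 = -19/41*2 - 448 = -38/41 - 448 = -18406/41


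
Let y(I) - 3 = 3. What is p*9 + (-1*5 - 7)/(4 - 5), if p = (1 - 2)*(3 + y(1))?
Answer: -69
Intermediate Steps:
y(I) = 6 (y(I) = 3 + 3 = 6)
p = -9 (p = (1 - 2)*(3 + 6) = -1*9 = -9)
p*9 + (-1*5 - 7)/(4 - 5) = -9*9 + (-1*5 - 7)/(4 - 5) = -81 + (-5 - 7)/(-1) = -81 - 12*(-1) = -81 + 12 = -69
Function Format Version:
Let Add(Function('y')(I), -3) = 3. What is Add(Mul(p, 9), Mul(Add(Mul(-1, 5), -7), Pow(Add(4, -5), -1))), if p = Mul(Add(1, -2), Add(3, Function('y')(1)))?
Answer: -69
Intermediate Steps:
Function('y')(I) = 6 (Function('y')(I) = Add(3, 3) = 6)
p = -9 (p = Mul(Add(1, -2), Add(3, 6)) = Mul(-1, 9) = -9)
Add(Mul(p, 9), Mul(Add(Mul(-1, 5), -7), Pow(Add(4, -5), -1))) = Add(Mul(-9, 9), Mul(Add(Mul(-1, 5), -7), Pow(Add(4, -5), -1))) = Add(-81, Mul(Add(-5, -7), Pow(-1, -1))) = Add(-81, Mul(-12, -1)) = Add(-81, 12) = -69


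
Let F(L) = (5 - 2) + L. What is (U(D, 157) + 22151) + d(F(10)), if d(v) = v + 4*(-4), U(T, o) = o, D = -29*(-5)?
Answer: 22305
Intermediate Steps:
D = 145
F(L) = 3 + L
d(v) = -16 + v (d(v) = v - 16 = -16 + v)
(U(D, 157) + 22151) + d(F(10)) = (157 + 22151) + (-16 + (3 + 10)) = 22308 + (-16 + 13) = 22308 - 3 = 22305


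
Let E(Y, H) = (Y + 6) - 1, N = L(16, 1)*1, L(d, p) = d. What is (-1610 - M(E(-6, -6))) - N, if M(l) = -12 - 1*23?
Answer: -1591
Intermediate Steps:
N = 16 (N = 16*1 = 16)
E(Y, H) = 5 + Y (E(Y, H) = (6 + Y) - 1 = 5 + Y)
M(l) = -35 (M(l) = -12 - 23 = -35)
(-1610 - M(E(-6, -6))) - N = (-1610 - 1*(-35)) - 1*16 = (-1610 + 35) - 16 = -1575 - 16 = -1591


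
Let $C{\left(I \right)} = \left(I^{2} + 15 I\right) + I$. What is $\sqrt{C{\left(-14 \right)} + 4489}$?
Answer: $\sqrt{4461} \approx 66.791$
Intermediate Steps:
$C{\left(I \right)} = I^{2} + 16 I$
$\sqrt{C{\left(-14 \right)} + 4489} = \sqrt{- 14 \left(16 - 14\right) + 4489} = \sqrt{\left(-14\right) 2 + 4489} = \sqrt{-28 + 4489} = \sqrt{4461}$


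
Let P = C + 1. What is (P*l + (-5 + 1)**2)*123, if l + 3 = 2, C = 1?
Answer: 1722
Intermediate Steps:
P = 2 (P = 1 + 1 = 2)
l = -1 (l = -3 + 2 = -1)
(P*l + (-5 + 1)**2)*123 = (2*(-1) + (-5 + 1)**2)*123 = (-2 + (-4)**2)*123 = (-2 + 16)*123 = 14*123 = 1722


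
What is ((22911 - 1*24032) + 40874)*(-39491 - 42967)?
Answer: -3277952874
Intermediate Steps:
((22911 - 1*24032) + 40874)*(-39491 - 42967) = ((22911 - 24032) + 40874)*(-82458) = (-1121 + 40874)*(-82458) = 39753*(-82458) = -3277952874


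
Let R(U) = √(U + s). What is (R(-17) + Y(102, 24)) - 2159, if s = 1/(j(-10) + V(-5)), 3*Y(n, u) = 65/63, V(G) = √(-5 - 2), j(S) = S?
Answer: -407986/189 + √(-(171 - 17*I*√7)/(10 - I*√7)) ≈ -2158.7 - 4.1344*I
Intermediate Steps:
V(G) = I*√7 (V(G) = √(-7) = I*√7)
Y(n, u) = 65/189 (Y(n, u) = (65/63)/3 = (65*(1/63))/3 = (⅓)*(65/63) = 65/189)
s = 1/(-10 + I*√7) ≈ -0.093458 - 0.024727*I
R(U) = √(-10/107 + U - I*√7/107) (R(U) = √(U + (-10/107 - I*√7/107)) = √(-10/107 + U - I*√7/107))
(R(-17) + Y(102, 24)) - 2159 = (√((-1 - 17*(10 - I*√7))/(10 - I*√7)) + 65/189) - 2159 = (√((-1 + (-170 + 17*I*√7))/(10 - I*√7)) + 65/189) - 2159 = (√((-171 + 17*I*√7)/(10 - I*√7)) + 65/189) - 2159 = (65/189 + √((-171 + 17*I*√7)/(10 - I*√7))) - 2159 = -407986/189 + √((-171 + 17*I*√7)/(10 - I*√7))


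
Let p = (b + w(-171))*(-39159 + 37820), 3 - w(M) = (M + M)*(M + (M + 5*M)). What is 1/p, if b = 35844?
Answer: 1/500152653 ≈ 1.9994e-9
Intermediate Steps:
w(M) = 3 - 14*M**2 (w(M) = 3 - (M + M)*(M + (M + 5*M)) = 3 - 2*M*(M + 6*M) = 3 - 2*M*7*M = 3 - 14*M**2)
p = 500152653 (p = (35844 + (3 - 14*(-171)**2))*(-39159 + 37820) = (35844 + (3 - 14*29241))*(-1339) = (35844 + (3 - 409374))*(-1339) = (35844 - 409371)*(-1339) = -373527*(-1339) = 500152653)
1/p = 1/500152653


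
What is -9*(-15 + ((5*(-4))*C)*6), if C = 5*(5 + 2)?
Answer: 37935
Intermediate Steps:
C = 35 (C = 5*7 = 35)
-9*(-15 + ((5*(-4))*C)*6) = -9*(-15 + ((5*(-4))*35)*6) = -9*(-15 - 20*35*6) = -9*(-15 - 700*6) = -9*(-15 - 4200) = -9*(-4215) = 37935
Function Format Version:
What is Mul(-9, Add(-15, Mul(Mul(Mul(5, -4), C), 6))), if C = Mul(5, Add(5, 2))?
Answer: 37935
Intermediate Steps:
C = 35 (C = Mul(5, 7) = 35)
Mul(-9, Add(-15, Mul(Mul(Mul(5, -4), C), 6))) = Mul(-9, Add(-15, Mul(Mul(Mul(5, -4), 35), 6))) = Mul(-9, Add(-15, Mul(Mul(-20, 35), 6))) = Mul(-9, Add(-15, Mul(-700, 6))) = Mul(-9, Add(-15, -4200)) = Mul(-9, -4215) = 37935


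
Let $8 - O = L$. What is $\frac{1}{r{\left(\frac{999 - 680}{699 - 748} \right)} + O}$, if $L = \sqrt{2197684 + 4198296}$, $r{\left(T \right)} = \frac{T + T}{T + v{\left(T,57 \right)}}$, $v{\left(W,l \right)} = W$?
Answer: $- \frac{9}{6395899} - \frac{2 \sqrt{1598995}}{6395899} \approx -0.00039682$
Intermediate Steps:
$r{\left(T \right)} = 1$ ($r{\left(T \right)} = \frac{T + T}{T + T} = \frac{2 T}{2 T} = 2 T \frac{1}{2 T} = 1$)
$L = 2 \sqrt{1598995}$ ($L = \sqrt{6395980} = 2 \sqrt{1598995} \approx 2529.0$)
$O = 8 - 2 \sqrt{1598995} \approx -2521.0$
$\frac{1}{r{\left(\frac{999 - 680}{699 - 748} \right)} + O} = \frac{1}{1 + \left(8 - 2 \sqrt{1598995}\right)} = \frac{1}{9 - 2 \sqrt{1598995}}$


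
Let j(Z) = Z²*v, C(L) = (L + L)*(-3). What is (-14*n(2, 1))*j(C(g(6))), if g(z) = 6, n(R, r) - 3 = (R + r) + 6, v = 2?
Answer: -435456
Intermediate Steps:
n(R, r) = 9 + R + r (n(R, r) = 3 + ((R + r) + 6) = 3 + (6 + R + r) = 9 + R + r)
C(L) = -6*L (C(L) = (2*L)*(-3) = -6*L)
j(Z) = 2*Z² (j(Z) = Z²*2 = 2*Z²)
(-14*n(2, 1))*j(C(g(6))) = (-14*(9 + 2 + 1))*(2*(-6*6)²) = (-14*12)*(2*(-36)²) = -336*1296 = -168*2592 = -435456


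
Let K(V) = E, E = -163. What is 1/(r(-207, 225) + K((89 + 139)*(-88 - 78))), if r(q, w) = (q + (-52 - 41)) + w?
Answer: -1/238 ≈ -0.0042017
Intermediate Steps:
r(q, w) = -93 + q + w (r(q, w) = (q - 93) + w = (-93 + q) + w = -93 + q + w)
K(V) = -163
1/(r(-207, 225) + K((89 + 139)*(-88 - 78))) = 1/((-93 - 207 + 225) - 163) = 1/(-75 - 163) = 1/(-238) = -1/238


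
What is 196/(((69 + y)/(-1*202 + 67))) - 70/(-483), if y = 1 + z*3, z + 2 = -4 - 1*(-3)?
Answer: -1825130/4209 ≈ -433.63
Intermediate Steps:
z = -3 (z = -2 + (-4 - 1*(-3)) = -2 + (-4 + 3) = -2 - 1 = -3)
y = -8 (y = 1 - 3*3 = 1 - 9 = -8)
196/(((69 + y)/(-1*202 + 67))) - 70/(-483) = 196/(((69 - 8)/(-1*202 + 67))) - 70/(-483) = 196/((61/(-202 + 67))) - 70*(-1/483) = 196/((61/(-135))) + 10/69 = 196/((61*(-1/135))) + 10/69 = 196/(-61/135) + 10/69 = 196*(-135/61) + 10/69 = -26460/61 + 10/69 = -1825130/4209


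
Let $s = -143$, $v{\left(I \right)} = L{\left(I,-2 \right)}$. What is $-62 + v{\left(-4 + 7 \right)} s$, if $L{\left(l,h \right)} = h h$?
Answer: $-634$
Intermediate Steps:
$L{\left(l,h \right)} = h^{2}$
$v{\left(I \right)} = 4$ ($v{\left(I \right)} = \left(-2\right)^{2} = 4$)
$-62 + v{\left(-4 + 7 \right)} s = -62 + 4 \left(-143\right) = -62 - 572 = -634$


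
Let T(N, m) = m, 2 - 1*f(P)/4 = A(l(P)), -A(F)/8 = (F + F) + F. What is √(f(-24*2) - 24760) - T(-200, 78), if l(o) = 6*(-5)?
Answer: -78 + 4*I*√1727 ≈ -78.0 + 166.23*I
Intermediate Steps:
l(o) = -30
A(F) = -24*F (A(F) = -8*((F + F) + F) = -8*(2*F + F) = -24*F)
f(P) = -2872 (f(P) = 8 - (-96)*(-30) = 8 - 4*720 = 8 - 2880 = -2872)
√(f(-24*2) - 24760) - T(-200, 78) = √(-2872 - 24760) - 1*78 = √(-27632) - 78 = 4*I*√1727 - 78 = -78 + 4*I*√1727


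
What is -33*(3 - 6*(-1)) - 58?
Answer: -355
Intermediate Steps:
-33*(3 - 6*(-1)) - 58 = -33*(3 + 6) - 58 = -33*9 - 58 = -297 - 58 = -355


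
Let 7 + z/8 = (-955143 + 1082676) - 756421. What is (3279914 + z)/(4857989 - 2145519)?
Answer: -875623/1356235 ≈ -0.64563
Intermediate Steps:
z = -5031160 (z = -56 + 8*((-955143 + 1082676) - 756421) = -56 + 8*(127533 - 756421) = -56 + 8*(-628888) = -56 - 5031104 = -5031160)
(3279914 + z)/(4857989 - 2145519) = (3279914 - 5031160)/(4857989 - 2145519) = -1751246/2712470 = -1751246*1/2712470 = -875623/1356235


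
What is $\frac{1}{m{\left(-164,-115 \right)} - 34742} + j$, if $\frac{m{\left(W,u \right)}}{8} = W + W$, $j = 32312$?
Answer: $\frac{1207370191}{37366} \approx 32312.0$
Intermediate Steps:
$m{\left(W,u \right)} = 16 W$ ($m{\left(W,u \right)} = 8 \left(W + W\right) = 8 \cdot 2 W = 16 W$)
$\frac{1}{m{\left(-164,-115 \right)} - 34742} + j = \frac{1}{16 \left(-164\right) - 34742} + 32312 = \frac{1}{-2624 - 34742} + 32312 = \frac{1}{-37366} + 32312 = - \frac{1}{37366} + 32312 = \frac{1207370191}{37366}$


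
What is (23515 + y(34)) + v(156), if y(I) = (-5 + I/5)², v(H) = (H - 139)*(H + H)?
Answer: 720556/25 ≈ 28822.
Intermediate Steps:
v(H) = 2*H*(-139 + H) (v(H) = (-139 + H)*(2*H) = 2*H*(-139 + H))
y(I) = (-5 + I/5)² (y(I) = (-5 + I*(⅕))² = (-5 + I/5)²)
(23515 + y(34)) + v(156) = (23515 + (-25 + 34)²/25) + 2*156*(-139 + 156) = (23515 + (1/25)*9²) + 2*156*17 = (23515 + (1/25)*81) + 5304 = (23515 + 81/25) + 5304 = 587956/25 + 5304 = 720556/25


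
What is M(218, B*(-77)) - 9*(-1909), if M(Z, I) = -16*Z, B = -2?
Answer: 13693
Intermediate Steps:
M(218, B*(-77)) - 9*(-1909) = -16*218 - 9*(-1909) = -3488 + 17181 = 13693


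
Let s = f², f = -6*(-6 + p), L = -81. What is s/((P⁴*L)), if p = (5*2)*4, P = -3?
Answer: -4624/729 ≈ -6.3429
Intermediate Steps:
p = 40 (p = 10*4 = 40)
f = -204 (f = -6*(-6 + 40) = -6*34 = -204)
s = 41616 (s = (-204)² = 41616)
s/((P⁴*L)) = 41616/(((-3)⁴*(-81))) = 41616/((81*(-81))) = 41616/(-6561) = 41616*(-1/6561) = -4624/729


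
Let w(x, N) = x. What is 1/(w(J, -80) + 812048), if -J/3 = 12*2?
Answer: 1/811976 ≈ 1.2316e-6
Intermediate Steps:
J = -72 (J = -36*2 = -3*24 = -72)
1/(w(J, -80) + 812048) = 1/(-72 + 812048) = 1/811976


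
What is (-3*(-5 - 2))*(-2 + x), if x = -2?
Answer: -84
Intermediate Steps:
(-3*(-5 - 2))*(-2 + x) = (-3*(-5 - 2))*(-2 - 2) = -3*(-7)*(-4) = 21*(-4) = -84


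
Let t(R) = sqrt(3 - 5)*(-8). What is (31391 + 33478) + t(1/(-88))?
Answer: 64869 - 8*I*sqrt(2) ≈ 64869.0 - 11.314*I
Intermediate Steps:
t(R) = -8*I*sqrt(2) (t(R) = sqrt(-2)*(-8) = (I*sqrt(2))*(-8) = -8*I*sqrt(2))
(31391 + 33478) + t(1/(-88)) = (31391 + 33478) - 8*I*sqrt(2) = 64869 - 8*I*sqrt(2)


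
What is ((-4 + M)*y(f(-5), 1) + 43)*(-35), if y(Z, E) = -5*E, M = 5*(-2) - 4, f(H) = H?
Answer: -4655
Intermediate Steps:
M = -14 (M = -10 - 4 = -14)
((-4 + M)*y(f(-5), 1) + 43)*(-35) = ((-4 - 14)*(-5*1) + 43)*(-35) = (-18*(-5) + 43)*(-35) = (90 + 43)*(-35) = 133*(-35) = -4655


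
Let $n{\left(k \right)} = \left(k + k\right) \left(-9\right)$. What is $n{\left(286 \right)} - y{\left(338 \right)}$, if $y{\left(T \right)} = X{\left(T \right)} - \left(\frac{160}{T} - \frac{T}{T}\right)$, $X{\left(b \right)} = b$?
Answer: $- \frac{927223}{169} \approx -5486.5$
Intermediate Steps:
$y{\left(T \right)} = 1 + T - \frac{160}{T}$ ($y{\left(T \right)} = T - \left(\frac{160}{T} - \frac{T}{T}\right) = T + \left(- \frac{160}{T} + 1\right) = T + \left(1 - \frac{160}{T}\right) = 1 + T - \frac{160}{T}$)
$n{\left(k \right)} = - 18 k$ ($n{\left(k \right)} = 2 k \left(-9\right) = - 18 k$)
$n{\left(286 \right)} - y{\left(338 \right)} = \left(-18\right) 286 - \left(1 + 338 - \frac{160}{338}\right) = -5148 - \left(1 + 338 - \frac{80}{169}\right) = -5148 - \frac{57211}{169} = - \frac{927223}{169}$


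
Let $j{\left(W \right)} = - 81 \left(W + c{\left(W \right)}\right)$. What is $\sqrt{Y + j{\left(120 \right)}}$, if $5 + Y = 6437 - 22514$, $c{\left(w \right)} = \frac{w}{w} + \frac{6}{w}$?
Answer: $\frac{i \sqrt{2588705}}{10} \approx 160.89 i$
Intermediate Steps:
$c{\left(w \right)} = 1 + \frac{6}{w}$
$j{\left(W \right)} = - 81 W - \frac{81 \left(6 + W\right)}{W}$ ($j{\left(W \right)} = - 81 \left(W + \frac{6 + W}{W}\right) = - 81 W - \frac{81 \left(6 + W\right)}{W}$)
$Y = -16082$ ($Y = -5 + \left(6437 - 22514\right) = -5 - 16077 = -16082$)
$\sqrt{Y + j{\left(120 \right)}} = \sqrt{-16082 - \left(9801 + \frac{81}{20}\right)} = \sqrt{-16082 - \frac{196101}{20}} = \sqrt{- \frac{517741}{20}} = \frac{i \sqrt{2588705}}{10}$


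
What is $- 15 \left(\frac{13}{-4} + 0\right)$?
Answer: $\frac{195}{4} \approx 48.75$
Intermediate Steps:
$- 15 \left(\frac{13}{-4} + 0\right) = - 15 \left(13 \left(- \frac{1}{4}\right) + 0\right) = - 15 \left(- \frac{13}{4} + 0\right) = \left(-15\right) \left(- \frac{13}{4}\right) = \frac{195}{4}$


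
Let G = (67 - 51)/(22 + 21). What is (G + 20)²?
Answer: 767376/1849 ≈ 415.02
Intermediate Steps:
G = 16/43 ≈ 0.37209
(G + 20)² = (16/43 + 20)² = (876/43)² = 767376/1849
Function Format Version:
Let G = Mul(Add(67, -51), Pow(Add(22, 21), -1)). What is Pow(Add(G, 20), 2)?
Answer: Rational(767376, 1849) ≈ 415.02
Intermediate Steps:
G = Rational(16, 43) (G = Mul(16, Pow(43, -1)) = Mul(16, Rational(1, 43)) = Rational(16, 43) ≈ 0.37209)
Pow(Add(G, 20), 2) = Pow(Add(Rational(16, 43), 20), 2) = Pow(Rational(876, 43), 2) = Rational(767376, 1849)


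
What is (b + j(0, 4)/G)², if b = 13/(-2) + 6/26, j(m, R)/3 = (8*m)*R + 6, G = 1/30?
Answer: 192571129/676 ≈ 2.8487e+5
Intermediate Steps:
G = 1/30 ≈ 0.033333
j(m, R) = 18 + 24*R*m (j(m, R) = 3*((8*m)*R + 6) = 3*(8*R*m + 6) = 3*(6 + 8*R*m) = 18 + 24*R*m)
b = -163/26 (b = 13*(-½) + 6*(1/26) = -13/2 + 3/13 = -163/26 ≈ -6.2692)
(b + j(0, 4)/G)² = (-163/26 + (18 + 24*4*0)/(1/30))² = (-163/26 + (18 + 0)*30)² = (-163/26 + 18*30)² = (-163/26 + 540)² = (13877/26)² = 192571129/676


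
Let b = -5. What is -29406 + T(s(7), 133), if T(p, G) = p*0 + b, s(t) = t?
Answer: -29411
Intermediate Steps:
T(p, G) = -5 (T(p, G) = p*0 - 5 = 0 - 5 = -5)
-29406 + T(s(7), 133) = -29406 - 5 = -29411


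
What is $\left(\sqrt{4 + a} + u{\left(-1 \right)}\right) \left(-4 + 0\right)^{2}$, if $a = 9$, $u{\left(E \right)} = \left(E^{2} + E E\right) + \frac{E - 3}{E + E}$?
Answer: $64 + 16 \sqrt{13} \approx 121.69$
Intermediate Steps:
$u{\left(E \right)} = 2 E^{2} + \frac{-3 + E}{2 E}$ ($u{\left(E \right)} = \left(E^{2} + E^{2}\right) + \frac{-3 + E}{2 E} = 2 E^{2} + \left(-3 + E\right) \frac{1}{2 E} = 2 E^{2} + \frac{-3 + E}{2 E}$)
$\left(\sqrt{4 + a} + u{\left(-1 \right)}\right) \left(-4 + 0\right)^{2} = \left(\sqrt{4 + 9} + \frac{-3 - 1 + 4 \left(-1\right)^{3}}{2 \left(-1\right)}\right) \left(-4 + 0\right)^{2} = \left(\sqrt{13} + \frac{1}{2} \left(-1\right) \left(-3 - 1 + 4 \left(-1\right)\right)\right) \left(-4\right)^{2} = \left(\sqrt{13} + \frac{1}{2} \left(-1\right) \left(-3 - 1 - 4\right)\right) 16 = \left(\sqrt{13} + \frac{1}{2} \left(-1\right) \left(-8\right)\right) 16 = \left(\sqrt{13} + 4\right) 16 = \left(4 + \sqrt{13}\right) 16 = 64 + 16 \sqrt{13}$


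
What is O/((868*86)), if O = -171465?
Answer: -24495/10664 ≈ -2.2970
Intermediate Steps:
O/((868*86)) = -171465/(868*86) = -171465/74648 = -171465*1/74648 = -24495/10664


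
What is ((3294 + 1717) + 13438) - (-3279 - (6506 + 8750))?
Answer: 36984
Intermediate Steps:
((3294 + 1717) + 13438) - (-3279 - (6506 + 8750)) = (5011 + 13438) - (-3279 - 1*15256) = 18449 - (-3279 - 15256) = 18449 - 1*(-18535) = 18449 + 18535 = 36984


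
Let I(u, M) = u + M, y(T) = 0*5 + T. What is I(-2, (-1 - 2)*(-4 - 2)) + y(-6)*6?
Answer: -20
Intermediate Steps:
y(T) = T (y(T) = 0 + T = T)
I(u, M) = M + u
I(-2, (-1 - 2)*(-4 - 2)) + y(-6)*6 = ((-1 - 2)*(-4 - 2) - 2) - 6*6 = (-3*(-6) - 2) - 36 = (18 - 2) - 36 = 16 - 36 = -20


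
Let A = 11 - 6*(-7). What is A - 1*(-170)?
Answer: 223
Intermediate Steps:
A = 53 (A = 11 + 42 = 53)
A - 1*(-170) = 53 - 1*(-170) = 53 + 170 = 223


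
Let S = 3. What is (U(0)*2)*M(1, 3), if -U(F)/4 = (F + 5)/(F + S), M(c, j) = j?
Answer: -40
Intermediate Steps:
U(F) = -4*(5 + F)/(3 + F) (U(F) = -4*(F + 5)/(F + 3) = -4*(5 + F)/(3 + F))
(U(0)*2)*M(1, 3) = ((4*(-5 - 1*0)/(3 + 0))*2)*3 = ((4*(-5 + 0)/3)*2)*3 = ((4*(⅓)*(-5))*2)*3 = -20/3*2*3 = -40/3*3 = -40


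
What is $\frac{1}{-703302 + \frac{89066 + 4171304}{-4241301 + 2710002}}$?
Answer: $- \frac{1531299}{1076969909668} \approx -1.4219 \cdot 10^{-6}$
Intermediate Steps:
$\frac{1}{-703302 + \frac{89066 + 4171304}{-4241301 + 2710002}} = \frac{1}{-703302 + \frac{4260370}{-1531299}} = \frac{1}{-703302 + 4260370 \left(- \frac{1}{1531299}\right)} = \frac{1}{-703302 - \frac{4260370}{1531299}} = \frac{1}{- \frac{1076969909668}{1531299}} = - \frac{1531299}{1076969909668}$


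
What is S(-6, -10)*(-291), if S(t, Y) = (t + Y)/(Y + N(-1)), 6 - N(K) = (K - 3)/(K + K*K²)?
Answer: -776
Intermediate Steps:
N(K) = 6 - (-3 + K)/(K + K³) (N(K) = 6 - (K - 3)/(K + K*K²) = 6 - (-3 + K)/(K + K³))
S(t, Y) = (Y + t)/(4 + Y) (S(t, Y) = (t + Y)/(Y + (3 + 5*(-1) + 6*(-1)³)/(-1 + (-1)³)) = (Y + t)/(Y + (3 - 5 + 6*(-1))/(-1 - 1)) = (Y + t)/(Y + (3 - 5 - 6)/(-2)) = (Y + t)/(Y - ½*(-8)) = (Y + t)/(Y + 4) = (Y + t)/(4 + Y))
S(-6, -10)*(-291) = ((-10 - 6)/(4 - 10))*(-291) = (-16/(-6))*(-291) = -⅙*(-16)*(-291) = (8/3)*(-291) = -776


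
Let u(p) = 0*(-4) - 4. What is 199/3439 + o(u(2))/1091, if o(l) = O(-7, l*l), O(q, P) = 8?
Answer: 244621/3751949 ≈ 0.065198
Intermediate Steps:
u(p) = -4 (u(p) = 0 - 4 = -4)
o(l) = 8
199/3439 + o(u(2))/1091 = 199/3439 + 8/1091 = 244621/3751949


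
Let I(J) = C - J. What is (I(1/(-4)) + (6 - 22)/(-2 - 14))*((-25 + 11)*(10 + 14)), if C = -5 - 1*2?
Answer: 1932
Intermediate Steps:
C = -7 (C = -5 - 2 = -7)
I(J) = -7 - J
(I(1/(-4)) + (6 - 22)/(-2 - 14))*((-25 + 11)*(10 + 14)) = ((-7 - 1/(-4)) + (6 - 22)/(-2 - 14))*((-25 + 11)*(10 + 14)) = ((-7 - 1*(-¼)) - 16/(-16))*(-14*24) = ((-7 + ¼) - 16*(-1/16))*(-336) = (-27/4 + 1)*(-336) = -23/4*(-336) = 1932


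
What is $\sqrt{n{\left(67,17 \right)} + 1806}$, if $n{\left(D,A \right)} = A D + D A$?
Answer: $2 \sqrt{1021} \approx 63.906$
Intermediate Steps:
$n{\left(D,A \right)} = 2 A D$ ($n{\left(D,A \right)} = A D + A D = 2 A D$)
$\sqrt{n{\left(67,17 \right)} + 1806} = \sqrt{2 \cdot 17 \cdot 67 + 1806} = \sqrt{2278 + 1806} = \sqrt{4084} = 2 \sqrt{1021}$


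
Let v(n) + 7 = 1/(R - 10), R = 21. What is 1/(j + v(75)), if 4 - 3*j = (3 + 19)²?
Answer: -11/1836 ≈ -0.0059913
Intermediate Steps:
v(n) = -76/11 (v(n) = -7 + 1/(21 - 10) = -7 + 1/11 = -76/11)
j = -160 (j = 4/3 - (3 + 19)²/3 = 4/3 - ⅓*22² = 4/3 - ⅓*484 = 4/3 - 484/3 = -160)
1/(j + v(75)) = 1/(-160 - 76/11) = 1/(-1836/11) = -11/1836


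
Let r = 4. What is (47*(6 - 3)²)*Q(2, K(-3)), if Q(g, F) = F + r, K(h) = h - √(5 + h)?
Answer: 423 - 423*√2 ≈ -175.21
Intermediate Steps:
Q(g, F) = 4 + F (Q(g, F) = F + 4 = 4 + F)
(47*(6 - 3)²)*Q(2, K(-3)) = (47*(6 - 3)²)*(4 + (-3 - √(5 - 3))) = (47*3²)*(4 + (-3 - √2)) = (47*9)*(1 - √2) = 423*(1 - √2) = 423 - 423*√2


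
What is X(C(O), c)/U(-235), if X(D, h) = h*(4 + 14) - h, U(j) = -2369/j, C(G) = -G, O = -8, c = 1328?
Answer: 5305360/2369 ≈ 2239.5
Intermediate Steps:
X(D, h) = 17*h (X(D, h) = h*18 - h = 18*h - h = 17*h)
X(C(O), c)/U(-235) = (17*1328)/((-2369/(-235))) = 22576/((-2369*(-1/235))) = 22576/(2369/235) = 22576*(235/2369) = 5305360/2369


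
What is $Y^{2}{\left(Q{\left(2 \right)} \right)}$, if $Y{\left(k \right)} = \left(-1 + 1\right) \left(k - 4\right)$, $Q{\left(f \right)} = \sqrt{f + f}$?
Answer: $0$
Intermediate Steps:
$Q{\left(f \right)} = \sqrt{2} \sqrt{f}$ ($Q{\left(f \right)} = \sqrt{2 f} = \sqrt{2} \sqrt{f}$)
$Y{\left(k \right)} = 0$ ($Y{\left(k \right)} = 0 \left(-4 + k\right) = 0$)
$Y^{2}{\left(Q{\left(2 \right)} \right)} = 0^{2} = 0$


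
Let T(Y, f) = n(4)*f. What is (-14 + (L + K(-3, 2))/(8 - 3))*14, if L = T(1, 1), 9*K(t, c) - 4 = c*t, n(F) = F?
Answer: -8344/45 ≈ -185.42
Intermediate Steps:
K(t, c) = 4/9 + c*t/9 (K(t, c) = 4/9 + (c*t)/9 = 4/9 + c*t/9)
T(Y, f) = 4*f
L = 4 (L = 4*1 = 4)
(-14 + (L + K(-3, 2))/(8 - 3))*14 = (-14 + (4 + (4/9 + (⅑)*2*(-3)))/(8 - 3))*14 = (-14 + (4 + (4/9 - ⅔))/5)*14 = (-14 + (4 - 2/9)*(⅕))*14 = (-14 + (34/9)*(⅕))*14 = (-14 + 34/45)*14 = -596/45*14 = -8344/45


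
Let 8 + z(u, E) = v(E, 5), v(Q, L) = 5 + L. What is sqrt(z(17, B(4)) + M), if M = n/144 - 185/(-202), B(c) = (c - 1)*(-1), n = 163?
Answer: sqrt(5945971)/1212 ≈ 2.0119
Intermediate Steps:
B(c) = 1 - c (B(c) = (-1 + c)*(-1) = 1 - c)
z(u, E) = 2 (z(u, E) = -8 + (5 + 5) = -8 + 10 = 2)
M = 29783/14544 (M = 163/144 - 185/(-202) = 163*(1/144) - 185*(-1/202) = 163/144 + 185/202 = 29783/14544 ≈ 2.0478)
sqrt(z(17, B(4)) + M) = sqrt(2 + 29783/14544) = sqrt(58871/14544) = sqrt(5945971)/1212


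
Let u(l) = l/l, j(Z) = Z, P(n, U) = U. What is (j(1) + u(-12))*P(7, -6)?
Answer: -12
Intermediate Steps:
u(l) = 1
(j(1) + u(-12))*P(7, -6) = (1 + 1)*(-6) = 2*(-6) = -12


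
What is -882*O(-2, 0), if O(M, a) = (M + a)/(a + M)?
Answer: -882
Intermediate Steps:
O(M, a) = 1 (O(M, a) = (M + a)/(M + a) = 1)
-882*O(-2, 0) = -882*1 = -882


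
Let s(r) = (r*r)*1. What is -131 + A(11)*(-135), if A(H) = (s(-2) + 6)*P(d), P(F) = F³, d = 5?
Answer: -168881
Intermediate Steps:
s(r) = r² (s(r) = r²*1 = r²)
A(H) = 1250 (A(H) = ((-2)² + 6)*5³ = (4 + 6)*125 = 10*125 = 1250)
-131 + A(11)*(-135) = -131 + 1250*(-135) = -131 - 168750 = -168881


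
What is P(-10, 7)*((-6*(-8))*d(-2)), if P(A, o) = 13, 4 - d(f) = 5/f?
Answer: 4056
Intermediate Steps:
d(f) = 4 - 5/f
P(-10, 7)*((-6*(-8))*d(-2)) = 13*((-6*(-8))*(4 - 5/(-2))) = 13*(48*(4 - 5*(-1/2))) = 13*(48*(4 + 5/2)) = 13*(48*(13/2)) = 13*312 = 4056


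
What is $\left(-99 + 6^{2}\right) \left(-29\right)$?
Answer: $1827$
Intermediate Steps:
$\left(-99 + 6^{2}\right) \left(-29\right) = \left(-99 + 36\right) \left(-29\right) = \left(-63\right) \left(-29\right) = 1827$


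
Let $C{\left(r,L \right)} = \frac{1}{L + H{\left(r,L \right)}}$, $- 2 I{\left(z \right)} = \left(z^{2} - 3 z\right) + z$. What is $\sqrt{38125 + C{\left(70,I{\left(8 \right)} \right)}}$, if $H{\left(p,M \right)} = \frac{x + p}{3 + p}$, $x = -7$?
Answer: $\frac{2 \sqrt{27189966207}}{1689} \approx 195.26$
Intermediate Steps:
$H{\left(p,M \right)} = \frac{-7 + p}{3 + p}$
$I{\left(z \right)} = z - \frac{z^{2}}{2}$ ($I{\left(z \right)} = - \frac{\left(z^{2} - 3 z\right) + z}{2} = - \frac{z^{2} - 2 z}{2} = z - \frac{z^{2}}{2}$)
$C{\left(r,L \right)} = \frac{1}{L + \frac{-7 + r}{3 + r}}$
$\sqrt{38125 + C{\left(70,I{\left(8 \right)} \right)}} = \sqrt{38125 + \frac{3 + 70}{-7 + 70 + \frac{1}{2} \cdot 8 \left(2 - 8\right) \left(3 + 70\right)}} = \sqrt{38125 + \frac{1}{-7 + 70 + \frac{1}{2} \cdot 8 \left(2 - 8\right) 73} \cdot 73} = \sqrt{38125 + \frac{1}{-7 + 70 + \frac{1}{2} \cdot 8 \left(-6\right) 73} \cdot 73} = \sqrt{38125 + \frac{1}{-7 + 70 - 1752} \cdot 73} = \sqrt{38125 + \frac{1}{-1689} \cdot 73} = \sqrt{38125 - \frac{73}{1689}} = \sqrt{\frac{64393052}{1689}} = \frac{2 \sqrt{27189966207}}{1689}$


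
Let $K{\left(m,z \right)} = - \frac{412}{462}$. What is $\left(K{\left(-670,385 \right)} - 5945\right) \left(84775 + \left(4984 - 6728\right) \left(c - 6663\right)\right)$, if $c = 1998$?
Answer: $- \frac{11290913043035}{231} \approx -4.8878 \cdot 10^{10}$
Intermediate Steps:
$K{\left(m,z \right)} = - \frac{206}{231}$ ($K{\left(m,z \right)} = \left(-412\right) \frac{1}{462} = - \frac{206}{231}$)
$\left(K{\left(-670,385 \right)} - 5945\right) \left(84775 + \left(4984 - 6728\right) \left(c - 6663\right)\right) = \left(- \frac{206}{231} - 5945\right) \left(84775 + \left(4984 - 6728\right) \left(1998 - 6663\right)\right) = - \frac{1373501 \left(84775 - -8135760\right)}{231} = - \frac{1373501 \left(84775 + 8135760\right)}{231} = \left(- \frac{1373501}{231}\right) 8220535 = - \frac{11290913043035}{231}$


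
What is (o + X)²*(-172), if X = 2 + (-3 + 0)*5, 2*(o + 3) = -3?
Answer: -52675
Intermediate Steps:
o = -9/2 (o = -3 + (½)*(-3) = -3 - 3/2 = -9/2 ≈ -4.5000)
X = -13 (X = 2 - 3*5 = 2 - 15 = -13)
(o + X)²*(-172) = (-9/2 - 13)²*(-172) = (-35/2)²*(-172) = (1225/4)*(-172) = -52675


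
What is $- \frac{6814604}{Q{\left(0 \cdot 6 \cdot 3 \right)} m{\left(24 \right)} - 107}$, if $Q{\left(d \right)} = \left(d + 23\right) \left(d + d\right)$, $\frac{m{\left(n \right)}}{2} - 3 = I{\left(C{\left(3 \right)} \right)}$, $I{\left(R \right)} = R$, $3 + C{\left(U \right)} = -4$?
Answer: $\frac{6814604}{107} \approx 63688.0$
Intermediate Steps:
$C{\left(U \right)} = -7$ ($C{\left(U \right)} = -3 - 4 = -7$)
$m{\left(n \right)} = -8$ ($m{\left(n \right)} = 6 + 2 \left(-7\right) = 6 - 14 = -8$)
$Q{\left(d \right)} = 2 d \left(23 + d\right)$ ($Q{\left(d \right)} = \left(23 + d\right) 2 d = 2 d \left(23 + d\right)$)
$- \frac{6814604}{Q{\left(0 \cdot 6 \cdot 3 \right)} m{\left(24 \right)} - 107} = - \frac{6814604}{2 \cdot 0 \cdot 6 \cdot 3 \left(23 + 0 \cdot 6 \cdot 3\right) \left(-8\right) - 107} = - \frac{6814604}{2 \cdot 0 \cdot 18 \left(23 + 0 \cdot 18\right) \left(-8\right) - 107} = - \frac{6814604}{2 \cdot 0 \left(23 + 0\right) \left(-8\right) - 107} = - \frac{6814604}{2 \cdot 0 \cdot 23 \left(-8\right) - 107} = - \frac{6814604}{0 \left(-8\right) - 107} = - \frac{6814604}{0 - 107} = - \frac{6814604}{-107} = \left(-6814604\right) \left(- \frac{1}{107}\right) = \frac{6814604}{107}$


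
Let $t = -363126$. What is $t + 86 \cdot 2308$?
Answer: $-164638$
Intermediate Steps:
$t + 86 \cdot 2308 = -363126 + 86 \cdot 2308 = -363126 + 198488 = -164638$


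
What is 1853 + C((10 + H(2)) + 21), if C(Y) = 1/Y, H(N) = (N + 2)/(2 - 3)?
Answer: 50032/27 ≈ 1853.0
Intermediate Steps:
H(N) = -2 - N (H(N) = (2 + N)/(-1) = (2 + N)*(-1) = -2 - N)
1853 + C((10 + H(2)) + 21) = 1853 + 1/((10 + (-2 - 1*2)) + 21) = 1853 + 1/((10 + (-2 - 2)) + 21) = 1853 + 1/((10 - 4) + 21) = 1853 + 1/(6 + 21) = 1853 + 1/27 = 50032/27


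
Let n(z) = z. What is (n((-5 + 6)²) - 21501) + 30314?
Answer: 8814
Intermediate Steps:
(n((-5 + 6)²) - 21501) + 30314 = ((-5 + 6)² - 21501) + 30314 = (1² - 21501) + 30314 = (1 - 21501) + 30314 = -21500 + 30314 = 8814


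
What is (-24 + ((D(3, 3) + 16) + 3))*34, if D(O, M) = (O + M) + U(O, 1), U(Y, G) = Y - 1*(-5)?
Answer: 306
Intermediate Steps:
U(Y, G) = 5 + Y (U(Y, G) = Y + 5 = 5 + Y)
D(O, M) = 5 + M + 2*O (D(O, M) = (O + M) + (5 + O) = (M + O) + (5 + O) = 5 + M + 2*O)
(-24 + ((D(3, 3) + 16) + 3))*34 = (-24 + (((5 + 3 + 2*3) + 16) + 3))*34 = (-24 + (((5 + 3 + 6) + 16) + 3))*34 = (-24 + ((14 + 16) + 3))*34 = (-24 + (30 + 3))*34 = (-24 + 33)*34 = 9*34 = 306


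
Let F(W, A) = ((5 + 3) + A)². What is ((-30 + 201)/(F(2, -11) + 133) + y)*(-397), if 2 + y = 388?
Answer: -21828251/142 ≈ -1.5372e+5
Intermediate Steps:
y = 386 (y = -2 + 388 = 386)
F(W, A) = (8 + A)²
((-30 + 201)/(F(2, -11) + 133) + y)*(-397) = ((-30 + 201)/((8 - 11)² + 133) + 386)*(-397) = (171/((-3)² + 133) + 386)*(-397) = (171/(9 + 133) + 386)*(-397) = (171/142 + 386)*(-397) = (54983/142)*(-397) = -21828251/142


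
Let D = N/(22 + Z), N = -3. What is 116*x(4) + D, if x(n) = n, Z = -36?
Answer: 6499/14 ≈ 464.21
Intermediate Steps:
D = 3/14 (D = -3/(22 - 36) = -3/(-14) = -3*(-1/14) = 3/14 ≈ 0.21429)
116*x(4) + D = 116*4 + 3/14 = 464 + 3/14 = 6499/14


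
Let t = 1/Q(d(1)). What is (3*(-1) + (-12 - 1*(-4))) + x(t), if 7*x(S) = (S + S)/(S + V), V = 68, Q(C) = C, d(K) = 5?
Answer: -26255/2387 ≈ -10.999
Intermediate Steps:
t = ⅕ (t = 1/5 = ⅕ ≈ 0.20000)
x(S) = 2*S/(7*(68 + S)) (x(S) = ((S + S)/(S + 68))/7 = ((2*S)/(68 + S))/7 = (2*S/(68 + S))/7 = 2*S/(7*(68 + S)))
(3*(-1) + (-12 - 1*(-4))) + x(t) = (3*(-1) + (-12 - 1*(-4))) + (2/7)*(⅕)/(68 + ⅕) = (-3 + (-12 + 4)) + (2/7)*(⅕)/(341/5) = (-3 - 8) + (2/7)*(⅕)*(5/341) = -11 + 2/2387 = -26255/2387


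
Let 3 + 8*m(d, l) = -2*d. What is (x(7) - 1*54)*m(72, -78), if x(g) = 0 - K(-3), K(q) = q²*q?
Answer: 3969/8 ≈ 496.13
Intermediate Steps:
K(q) = q³
x(g) = 27 (x(g) = 0 - 1*(-3)³ = 0 - 1*(-27) = 0 + 27 = 27)
m(d, l) = -3/8 - d/4 (m(d, l) = -3/8 + (-2*d)/8 = -3/8 - d/4)
(x(7) - 1*54)*m(72, -78) = (27 - 1*54)*(-3/8 - ¼*72) = (27 - 54)*(-3/8 - 18) = -27*(-147/8) = 3969/8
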